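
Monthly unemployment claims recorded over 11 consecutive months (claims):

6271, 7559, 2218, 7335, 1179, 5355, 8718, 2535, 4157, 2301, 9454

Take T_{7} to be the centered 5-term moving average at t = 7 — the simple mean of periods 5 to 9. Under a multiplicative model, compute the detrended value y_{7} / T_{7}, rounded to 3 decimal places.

Trend T_7 = (1179 + 5355 + 8718 + 2535 + 4157) / 5 = 21944/5 = 4388.80000
Ratio to trend: 8718 / 4388.80000 = 1.986

1.986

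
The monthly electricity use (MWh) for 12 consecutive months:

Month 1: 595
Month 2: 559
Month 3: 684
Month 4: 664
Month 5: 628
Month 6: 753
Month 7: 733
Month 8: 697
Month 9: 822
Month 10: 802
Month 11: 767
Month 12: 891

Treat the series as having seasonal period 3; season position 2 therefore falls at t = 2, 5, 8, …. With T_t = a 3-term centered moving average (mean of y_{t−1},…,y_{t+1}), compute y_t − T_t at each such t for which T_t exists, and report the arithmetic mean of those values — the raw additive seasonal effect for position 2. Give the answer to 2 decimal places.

-53.50

Season position 2 occurs at t = 2, 5, 8, 11 (where T_t is defined).
t=2: T_2 = 612.6667; y_2 − T_2 = 559 − 612.6667 = -53.6667
t=5: T_5 = 681.6667; y_5 − T_5 = 628 − 681.6667 = -53.6667
t=8: T_8 = 750.6667; y_8 − T_8 = 697 − 750.6667 = -53.6667
t=11: T_11 = 820.0000; y_11 − T_11 = 767 − 820.0000 = -53.0000
Mean deviation: (-53.6667 + -53.6667 + -53.6667 + -53.0000) / 4 = -53.50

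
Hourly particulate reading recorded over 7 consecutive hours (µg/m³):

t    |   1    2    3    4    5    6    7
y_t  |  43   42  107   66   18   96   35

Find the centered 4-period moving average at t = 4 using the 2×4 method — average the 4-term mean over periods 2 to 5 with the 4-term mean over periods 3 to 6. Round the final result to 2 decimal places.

Sum over 2–5: 42 + 107 + 66 + 18 = 233
Sum over 3–6: 107 + 66 + 18 + 96 = 287
CMA at t=4 = (233 + 287) / (2·4) = 520 / 8 = 65.00

65.00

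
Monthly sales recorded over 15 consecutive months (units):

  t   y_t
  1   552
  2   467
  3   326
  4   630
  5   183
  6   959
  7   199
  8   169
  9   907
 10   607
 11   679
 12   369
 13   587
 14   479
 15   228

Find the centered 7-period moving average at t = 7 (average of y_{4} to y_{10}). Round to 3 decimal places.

522.000

Sum of periods 4–10: 630 + 183 + 959 + 199 + 169 + 907 + 607 = 3654
Divide by 7: 3654 / 7 = 522.000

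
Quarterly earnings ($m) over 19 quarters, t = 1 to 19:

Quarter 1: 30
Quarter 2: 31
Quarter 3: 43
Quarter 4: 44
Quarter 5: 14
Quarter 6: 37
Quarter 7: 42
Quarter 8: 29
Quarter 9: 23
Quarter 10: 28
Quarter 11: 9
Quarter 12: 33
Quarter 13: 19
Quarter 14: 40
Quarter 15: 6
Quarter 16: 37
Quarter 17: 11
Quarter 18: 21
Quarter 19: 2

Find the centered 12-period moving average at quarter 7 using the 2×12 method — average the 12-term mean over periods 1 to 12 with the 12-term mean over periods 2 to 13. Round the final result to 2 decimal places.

Sum over 1–12: 30 + 31 + 43 + 44 + 14 + 37 + 42 + 29 + 23 + 28 + 9 + 33 = 363
Sum over 2–13: 31 + 43 + 44 + 14 + 37 + 42 + 29 + 23 + 28 + 9 + 33 + 19 = 352
CMA at t=7 = (363 + 352) / (2·12) = 715 / 24 = 29.79

29.79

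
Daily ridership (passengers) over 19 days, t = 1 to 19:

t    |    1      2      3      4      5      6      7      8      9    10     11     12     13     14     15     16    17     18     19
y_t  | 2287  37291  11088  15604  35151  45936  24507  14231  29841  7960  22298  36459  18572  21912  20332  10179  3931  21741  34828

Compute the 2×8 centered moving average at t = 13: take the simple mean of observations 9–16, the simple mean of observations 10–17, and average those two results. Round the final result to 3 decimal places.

19324.750

Sum over 9–16: 29841 + 7960 + 22298 + 36459 + 18572 + 21912 + 20332 + 10179 = 167553
Sum over 10–17: 7960 + 22298 + 36459 + 18572 + 21912 + 20332 + 10179 + 3931 = 141643
CMA at t=13 = (167553 + 141643) / (2·8) = 309196 / 16 = 19324.750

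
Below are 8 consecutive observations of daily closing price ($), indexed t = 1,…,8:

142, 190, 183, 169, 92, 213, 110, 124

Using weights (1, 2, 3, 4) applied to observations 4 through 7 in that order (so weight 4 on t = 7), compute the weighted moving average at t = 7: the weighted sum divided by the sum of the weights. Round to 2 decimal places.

Weighted sum: 1·169 + 2·92 + 3·213 + 4·110 = 169 + 184 + 639 + 440 = 1432
Weight total: 1 + 2 + 3 + 4 = 10
WMA = 1432 / 10 = 143.20

143.20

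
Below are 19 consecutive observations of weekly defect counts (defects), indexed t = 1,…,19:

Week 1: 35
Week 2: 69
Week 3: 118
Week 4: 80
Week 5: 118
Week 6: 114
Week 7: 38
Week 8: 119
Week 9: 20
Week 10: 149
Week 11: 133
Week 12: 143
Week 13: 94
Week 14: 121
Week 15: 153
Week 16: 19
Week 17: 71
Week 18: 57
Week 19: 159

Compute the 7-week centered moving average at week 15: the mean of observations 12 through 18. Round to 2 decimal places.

Sum of periods 12–18: 143 + 94 + 121 + 153 + 19 + 71 + 57 = 658
Divide by 7: 658 / 7 = 94.00

94.00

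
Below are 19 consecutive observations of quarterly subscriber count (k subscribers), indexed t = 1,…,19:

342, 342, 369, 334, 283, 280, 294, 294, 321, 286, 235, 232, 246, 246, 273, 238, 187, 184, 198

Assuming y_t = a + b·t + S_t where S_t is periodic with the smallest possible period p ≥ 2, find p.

6

First differences y_{t+1} − y_t: 0, 27, -35, -51, -3, 14, 0, 27, -35, -51, -3, 14, 0, 27, …
The difference pattern repeats every 6 terms and not for any smaller step, so p = 6.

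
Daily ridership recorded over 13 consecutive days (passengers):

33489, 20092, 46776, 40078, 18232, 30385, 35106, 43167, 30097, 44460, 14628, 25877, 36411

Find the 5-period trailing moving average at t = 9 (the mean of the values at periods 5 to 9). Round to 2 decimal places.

Sum of periods 5–9: 18232 + 30385 + 35106 + 43167 + 30097 = 156987
Divide by 5: 156987 / 5 = 31397.40

31397.40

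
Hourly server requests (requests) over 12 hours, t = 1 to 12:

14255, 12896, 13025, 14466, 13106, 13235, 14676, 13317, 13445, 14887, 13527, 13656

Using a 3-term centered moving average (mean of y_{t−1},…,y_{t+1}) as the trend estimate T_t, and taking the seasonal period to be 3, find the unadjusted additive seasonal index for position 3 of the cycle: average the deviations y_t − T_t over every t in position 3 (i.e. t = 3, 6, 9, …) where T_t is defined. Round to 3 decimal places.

-437.556

Season position 3 occurs at t = 3, 6, 9 (where T_t is defined).
t=3: T_3 = 13462.33333; y_3 − T_3 = 13025 − 13462.33333 = -437.33333
t=6: T_6 = 13672.33333; y_6 − T_6 = 13235 − 13672.33333 = -437.33333
t=9: T_9 = 13883.00000; y_9 − T_9 = 13445 − 13883.00000 = -438.00000
Mean deviation: (-437.33333 + -437.33333 + -438.00000) / 3 = -437.556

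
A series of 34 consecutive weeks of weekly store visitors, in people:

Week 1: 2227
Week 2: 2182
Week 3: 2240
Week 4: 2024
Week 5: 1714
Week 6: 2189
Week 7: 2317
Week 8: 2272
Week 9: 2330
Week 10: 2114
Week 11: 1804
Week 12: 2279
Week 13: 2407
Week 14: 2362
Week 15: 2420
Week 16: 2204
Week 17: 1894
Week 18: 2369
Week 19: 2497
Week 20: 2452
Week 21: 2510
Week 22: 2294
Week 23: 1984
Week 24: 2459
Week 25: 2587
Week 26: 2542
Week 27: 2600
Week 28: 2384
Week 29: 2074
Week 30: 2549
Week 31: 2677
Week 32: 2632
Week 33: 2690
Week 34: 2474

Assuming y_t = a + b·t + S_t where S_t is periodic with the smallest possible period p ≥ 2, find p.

6

First differences y_{t+1} − y_t: -45, 58, -216, -310, 475, 128, -45, 58, -216, -310, 475, 128, -45, 58, …
The difference pattern repeats every 6 terms and not for any smaller step, so p = 6.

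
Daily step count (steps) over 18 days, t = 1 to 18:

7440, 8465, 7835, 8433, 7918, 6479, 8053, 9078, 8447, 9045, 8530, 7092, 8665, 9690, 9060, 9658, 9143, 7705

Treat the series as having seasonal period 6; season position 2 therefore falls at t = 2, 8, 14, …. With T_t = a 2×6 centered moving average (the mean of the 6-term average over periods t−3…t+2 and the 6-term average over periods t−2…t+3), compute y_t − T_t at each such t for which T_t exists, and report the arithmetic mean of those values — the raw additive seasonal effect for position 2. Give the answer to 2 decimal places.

Season position 2 occurs at t = 8, 14 (where T_t is defined).
t=8: T_8 = 8221.0000; y_8 − T_8 = 9078 − 8221.0000 = 857.0000
t=14: T_14 = 8833.5833; y_14 − T_14 = 9690 − 8833.5833 = 856.4167
Mean deviation: (857.0000 + 856.4167) / 2 = 856.71

856.71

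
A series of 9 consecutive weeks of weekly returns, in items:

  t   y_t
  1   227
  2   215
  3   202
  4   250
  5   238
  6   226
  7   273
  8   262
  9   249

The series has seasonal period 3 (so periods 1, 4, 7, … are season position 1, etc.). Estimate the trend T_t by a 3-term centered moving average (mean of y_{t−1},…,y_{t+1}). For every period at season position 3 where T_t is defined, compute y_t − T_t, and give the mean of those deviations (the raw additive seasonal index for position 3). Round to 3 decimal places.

Season position 3 occurs at t = 3, 6 (where T_t is defined).
t=3: T_3 = 222.33333; y_3 − T_3 = 202 − 222.33333 = -20.33333
t=6: T_6 = 245.66667; y_6 − T_6 = 226 − 245.66667 = -19.66667
Mean deviation: (-20.33333 + -19.66667) / 2 = -20.000

-20.000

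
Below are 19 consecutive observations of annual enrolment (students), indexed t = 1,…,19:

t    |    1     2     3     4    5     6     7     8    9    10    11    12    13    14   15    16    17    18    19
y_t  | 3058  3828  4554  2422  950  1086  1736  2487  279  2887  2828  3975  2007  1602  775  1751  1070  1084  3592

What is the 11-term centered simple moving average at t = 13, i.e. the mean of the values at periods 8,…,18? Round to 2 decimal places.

1885.91

Sum of periods 8–18: 2487 + 279 + 2887 + 2828 + 3975 + 2007 + 1602 + 775 + 1751 + 1070 + 1084 = 20745
Divide by 11: 20745 / 11 = 1885.91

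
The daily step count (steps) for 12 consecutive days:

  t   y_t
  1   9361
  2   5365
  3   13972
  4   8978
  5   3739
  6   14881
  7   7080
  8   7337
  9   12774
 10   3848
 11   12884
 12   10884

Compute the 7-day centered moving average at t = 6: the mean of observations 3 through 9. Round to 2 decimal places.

Sum of periods 3–9: 13972 + 8978 + 3739 + 14881 + 7080 + 7337 + 12774 = 68761
Divide by 7: 68761 / 7 = 9823.00

9823.00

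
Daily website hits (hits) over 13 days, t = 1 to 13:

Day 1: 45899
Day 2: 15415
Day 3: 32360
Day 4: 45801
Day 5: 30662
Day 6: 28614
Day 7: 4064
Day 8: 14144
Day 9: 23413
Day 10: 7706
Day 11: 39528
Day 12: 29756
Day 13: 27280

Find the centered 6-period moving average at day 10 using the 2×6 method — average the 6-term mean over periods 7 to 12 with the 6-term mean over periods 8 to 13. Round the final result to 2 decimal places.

Sum over 7–12: 4064 + 14144 + 23413 + 7706 + 39528 + 29756 = 118611
Sum over 8–13: 14144 + 23413 + 7706 + 39528 + 29756 + 27280 = 141827
CMA at t=10 = (118611 + 141827) / (2·6) = 260438 / 12 = 21703.17

21703.17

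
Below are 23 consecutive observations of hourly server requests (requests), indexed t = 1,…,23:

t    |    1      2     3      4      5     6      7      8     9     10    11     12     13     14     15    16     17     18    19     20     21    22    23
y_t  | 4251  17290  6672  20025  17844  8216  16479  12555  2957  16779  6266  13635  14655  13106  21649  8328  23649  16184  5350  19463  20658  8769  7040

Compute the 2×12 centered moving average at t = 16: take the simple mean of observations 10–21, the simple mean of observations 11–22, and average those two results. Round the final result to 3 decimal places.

14643.083

Sum over 10–21: 16779 + 6266 + 13635 + 14655 + 13106 + 21649 + 8328 + 23649 + 16184 + 5350 + 19463 + 20658 = 179722
Sum over 11–22: 6266 + 13635 + 14655 + 13106 + 21649 + 8328 + 23649 + 16184 + 5350 + 19463 + 20658 + 8769 = 171712
CMA at t=16 = (179722 + 171712) / (2·12) = 351434 / 24 = 14643.083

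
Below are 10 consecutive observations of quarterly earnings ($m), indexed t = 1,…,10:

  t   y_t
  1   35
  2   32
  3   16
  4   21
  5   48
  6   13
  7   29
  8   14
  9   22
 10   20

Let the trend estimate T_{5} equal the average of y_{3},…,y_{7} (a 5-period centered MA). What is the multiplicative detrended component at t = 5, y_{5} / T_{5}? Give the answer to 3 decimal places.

Trend T_5 = (16 + 21 + 48 + 13 + 29) / 5 = 127/5 = 25.40000
Ratio to trend: 48 / 25.40000 = 1.890

1.890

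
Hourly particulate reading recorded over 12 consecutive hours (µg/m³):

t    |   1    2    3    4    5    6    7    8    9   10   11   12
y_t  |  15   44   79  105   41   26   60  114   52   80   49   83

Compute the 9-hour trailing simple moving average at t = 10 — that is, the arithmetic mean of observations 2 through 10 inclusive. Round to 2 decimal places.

Sum of periods 2–10: 44 + 79 + 105 + 41 + 26 + 60 + 114 + 52 + 80 = 601
Divide by 9: 601 / 9 = 66.78

66.78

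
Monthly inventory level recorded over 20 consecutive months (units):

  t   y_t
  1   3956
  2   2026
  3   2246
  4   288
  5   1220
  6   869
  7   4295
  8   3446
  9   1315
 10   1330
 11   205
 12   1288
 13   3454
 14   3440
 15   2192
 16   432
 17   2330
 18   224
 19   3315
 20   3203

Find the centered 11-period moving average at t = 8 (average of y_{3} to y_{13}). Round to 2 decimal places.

1814.18

Sum of periods 3–13: 2246 + 288 + 1220 + 869 + 4295 + 3446 + 1315 + 1330 + 205 + 1288 + 3454 = 19956
Divide by 11: 19956 / 11 = 1814.18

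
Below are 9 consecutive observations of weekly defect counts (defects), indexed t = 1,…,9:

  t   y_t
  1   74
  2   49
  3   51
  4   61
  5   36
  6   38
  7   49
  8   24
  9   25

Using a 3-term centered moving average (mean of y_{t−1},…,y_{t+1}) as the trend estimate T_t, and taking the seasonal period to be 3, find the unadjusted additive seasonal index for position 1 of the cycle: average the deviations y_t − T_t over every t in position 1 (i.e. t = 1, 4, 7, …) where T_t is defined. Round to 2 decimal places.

Season position 1 occurs at t = 4, 7 (where T_t is defined).
t=4: T_4 = 49.3333; y_4 − T_4 = 61 − 49.3333 = 11.6667
t=7: T_7 = 37.0000; y_7 − T_7 = 49 − 37.0000 = 12.0000
Mean deviation: (11.6667 + 12.0000) / 2 = 11.83

11.83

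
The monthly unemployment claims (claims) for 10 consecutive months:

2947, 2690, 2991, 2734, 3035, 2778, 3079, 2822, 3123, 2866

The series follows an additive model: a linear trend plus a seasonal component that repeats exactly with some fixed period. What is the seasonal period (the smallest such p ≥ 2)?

2

First differences y_{t+1} − y_t: -257, 301, -257, 301, -257, 301, …
The difference pattern repeats every 2 terms and not for any smaller step, so p = 2.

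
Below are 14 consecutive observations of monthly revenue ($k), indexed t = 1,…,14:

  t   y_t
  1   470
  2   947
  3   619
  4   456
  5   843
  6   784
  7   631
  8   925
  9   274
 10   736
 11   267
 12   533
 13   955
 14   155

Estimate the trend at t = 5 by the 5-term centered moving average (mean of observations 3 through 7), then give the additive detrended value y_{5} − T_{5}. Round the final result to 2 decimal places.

Trend T_5 = (619 + 456 + 843 + 784 + 631) / 5 = 3333/5 = 666.6000
Detrended value: 843 − 666.6000 = 176.40

176.40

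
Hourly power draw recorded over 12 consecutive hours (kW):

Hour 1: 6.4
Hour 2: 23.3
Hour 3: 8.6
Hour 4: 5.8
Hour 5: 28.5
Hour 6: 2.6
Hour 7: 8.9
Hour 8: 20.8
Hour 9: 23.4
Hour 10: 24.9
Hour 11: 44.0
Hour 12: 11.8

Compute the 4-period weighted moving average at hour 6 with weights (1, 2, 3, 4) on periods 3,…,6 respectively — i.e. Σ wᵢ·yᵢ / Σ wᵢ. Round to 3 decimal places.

Weighted sum: 1·8.6 + 2·5.8 + 3·28.5 + 4·2.6 = 8.6 + 11.6 + 85.5 + 10.4 = 116.1
Weight total: 1 + 2 + 3 + 4 = 10
WMA = 116.1 / 10 = 11.610

11.610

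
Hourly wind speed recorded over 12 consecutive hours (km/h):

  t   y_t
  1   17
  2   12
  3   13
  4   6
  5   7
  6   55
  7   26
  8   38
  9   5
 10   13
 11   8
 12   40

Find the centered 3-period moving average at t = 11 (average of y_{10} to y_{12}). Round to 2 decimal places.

Sum of periods 10–12: 13 + 8 + 40 = 61
Divide by 3: 61 / 3 = 20.33

20.33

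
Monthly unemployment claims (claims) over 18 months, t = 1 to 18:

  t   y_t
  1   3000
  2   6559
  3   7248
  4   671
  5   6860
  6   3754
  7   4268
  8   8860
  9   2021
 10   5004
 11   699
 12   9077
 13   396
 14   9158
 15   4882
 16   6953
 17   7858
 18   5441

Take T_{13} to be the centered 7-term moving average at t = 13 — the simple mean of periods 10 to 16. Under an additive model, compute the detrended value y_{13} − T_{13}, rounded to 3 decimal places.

Trend T_13 = (5004 + 699 + 9077 + 396 + 9158 + 4882 + 6953) / 7 = 36169/7 = 5167.00000
Detrended value: 396 − 5167.00000 = -4771.000

-4771.000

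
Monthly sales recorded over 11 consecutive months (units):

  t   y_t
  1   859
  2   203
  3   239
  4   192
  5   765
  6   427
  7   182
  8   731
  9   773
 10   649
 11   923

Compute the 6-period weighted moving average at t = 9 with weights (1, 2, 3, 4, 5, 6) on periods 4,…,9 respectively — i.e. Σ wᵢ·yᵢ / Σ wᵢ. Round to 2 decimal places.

572.57

Weighted sum: 1·192 + 2·765 + 3·427 + 4·182 + 5·731 + 6·773 = 192 + 1530 + 1281 + 728 + 3655 + 4638 = 12024
Weight total: 1 + 2 + 3 + 4 + 5 + 6 = 21
WMA = 12024 / 21 = 572.57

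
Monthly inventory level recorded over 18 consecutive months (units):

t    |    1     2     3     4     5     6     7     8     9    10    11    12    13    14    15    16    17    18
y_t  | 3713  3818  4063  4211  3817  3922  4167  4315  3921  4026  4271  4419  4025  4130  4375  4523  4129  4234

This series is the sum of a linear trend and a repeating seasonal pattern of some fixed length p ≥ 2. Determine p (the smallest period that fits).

4

First differences y_{t+1} − y_t: 105, 245, 148, -394, 105, 245, 148, -394, 105, 245, …
The difference pattern repeats every 4 terms and not for any smaller step, so p = 4.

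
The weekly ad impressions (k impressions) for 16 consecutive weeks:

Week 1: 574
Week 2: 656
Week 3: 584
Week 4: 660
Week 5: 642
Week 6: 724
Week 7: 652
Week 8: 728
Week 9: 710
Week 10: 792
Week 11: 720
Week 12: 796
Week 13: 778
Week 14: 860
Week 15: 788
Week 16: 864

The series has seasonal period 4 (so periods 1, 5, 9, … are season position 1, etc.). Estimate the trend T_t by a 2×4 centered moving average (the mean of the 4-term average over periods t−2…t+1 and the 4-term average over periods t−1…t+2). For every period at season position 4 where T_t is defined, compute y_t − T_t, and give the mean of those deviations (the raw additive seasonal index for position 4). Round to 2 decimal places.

16.00

Season position 4 occurs at t = 4, 8, 12 (where T_t is defined).
t=4: T_4 = 644.0000; y_4 − T_4 = 660 − 644.0000 = 16.0000
t=8: T_8 = 712.0000; y_8 − T_8 = 728 − 712.0000 = 16.0000
t=12: T_12 = 780.0000; y_12 − T_12 = 796 − 780.0000 = 16.0000
Mean deviation: (16.0000 + 16.0000 + 16.0000) / 3 = 16.00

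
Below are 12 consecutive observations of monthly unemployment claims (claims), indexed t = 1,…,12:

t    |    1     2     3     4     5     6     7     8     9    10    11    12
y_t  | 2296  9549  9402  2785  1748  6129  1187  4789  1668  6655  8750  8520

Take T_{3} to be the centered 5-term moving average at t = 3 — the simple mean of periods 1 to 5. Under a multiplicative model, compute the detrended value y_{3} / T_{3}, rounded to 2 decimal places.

Trend T_3 = (2296 + 9549 + 9402 + 2785 + 1748) / 5 = 25780/5 = 5156.0000
Ratio to trend: 9402 / 5156.0000 = 1.82

1.82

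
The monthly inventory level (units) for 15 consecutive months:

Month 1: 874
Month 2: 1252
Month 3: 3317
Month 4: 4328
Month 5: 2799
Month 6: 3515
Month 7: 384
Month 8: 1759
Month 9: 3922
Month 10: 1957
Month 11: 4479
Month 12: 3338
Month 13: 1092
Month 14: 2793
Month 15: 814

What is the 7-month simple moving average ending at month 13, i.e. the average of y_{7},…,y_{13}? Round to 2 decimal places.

2418.71

Sum of periods 7–13: 384 + 1759 + 3922 + 1957 + 4479 + 3338 + 1092 = 16931
Divide by 7: 16931 / 7 = 2418.71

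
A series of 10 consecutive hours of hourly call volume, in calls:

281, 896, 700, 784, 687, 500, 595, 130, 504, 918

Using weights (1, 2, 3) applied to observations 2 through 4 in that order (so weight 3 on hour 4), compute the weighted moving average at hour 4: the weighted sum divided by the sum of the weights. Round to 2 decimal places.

Weighted sum: 1·896 + 2·700 + 3·784 = 896 + 1400 + 2352 = 4648
Weight total: 1 + 2 + 3 = 6
WMA = 4648 / 6 = 774.67

774.67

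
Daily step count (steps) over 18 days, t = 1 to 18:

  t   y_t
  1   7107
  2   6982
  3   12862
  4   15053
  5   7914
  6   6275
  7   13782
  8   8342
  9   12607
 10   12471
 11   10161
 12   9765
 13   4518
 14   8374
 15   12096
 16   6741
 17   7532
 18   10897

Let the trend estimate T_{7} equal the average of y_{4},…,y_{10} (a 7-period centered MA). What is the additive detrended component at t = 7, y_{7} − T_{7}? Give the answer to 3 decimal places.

2861.429

Trend T_7 = (15053 + 7914 + 6275 + 13782 + 8342 + 12607 + 12471) / 7 = 76444/7 = 10920.57143
Detrended value: 13782 − 10920.57143 = 2861.429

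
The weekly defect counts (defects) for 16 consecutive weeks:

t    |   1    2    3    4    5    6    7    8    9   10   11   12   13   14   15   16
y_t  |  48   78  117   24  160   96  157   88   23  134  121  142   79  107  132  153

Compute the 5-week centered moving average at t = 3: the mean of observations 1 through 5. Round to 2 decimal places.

Sum of periods 1–5: 48 + 78 + 117 + 24 + 160 = 427
Divide by 5: 427 / 5 = 85.40

85.40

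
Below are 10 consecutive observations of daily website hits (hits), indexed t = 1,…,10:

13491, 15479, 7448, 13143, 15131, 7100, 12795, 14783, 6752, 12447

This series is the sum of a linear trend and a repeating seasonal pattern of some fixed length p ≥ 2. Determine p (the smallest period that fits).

3

First differences y_{t+1} − y_t: 1988, -8031, 5695, 1988, -8031, 5695, 1988, -8031, …
The difference pattern repeats every 3 terms and not for any smaller step, so p = 3.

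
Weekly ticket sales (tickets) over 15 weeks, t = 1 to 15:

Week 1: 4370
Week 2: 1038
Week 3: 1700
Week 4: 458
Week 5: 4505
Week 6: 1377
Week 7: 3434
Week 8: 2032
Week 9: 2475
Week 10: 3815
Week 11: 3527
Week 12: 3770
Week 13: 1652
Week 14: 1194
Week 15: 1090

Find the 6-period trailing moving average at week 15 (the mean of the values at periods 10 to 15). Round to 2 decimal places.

Sum of periods 10–15: 3815 + 3527 + 3770 + 1652 + 1194 + 1090 = 15048
Divide by 6: 15048 / 6 = 2508.00

2508.00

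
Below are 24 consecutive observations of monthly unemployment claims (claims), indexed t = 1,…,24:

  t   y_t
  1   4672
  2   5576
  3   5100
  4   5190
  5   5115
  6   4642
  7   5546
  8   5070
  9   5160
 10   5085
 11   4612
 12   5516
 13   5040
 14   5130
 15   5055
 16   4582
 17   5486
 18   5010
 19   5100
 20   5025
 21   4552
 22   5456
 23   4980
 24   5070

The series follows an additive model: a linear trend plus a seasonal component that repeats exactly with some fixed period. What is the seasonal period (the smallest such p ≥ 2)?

5

First differences y_{t+1} − y_t: 904, -476, 90, -75, -473, 904, -476, 90, -75, -473, 904, -476, …
The difference pattern repeats every 5 terms and not for any smaller step, so p = 5.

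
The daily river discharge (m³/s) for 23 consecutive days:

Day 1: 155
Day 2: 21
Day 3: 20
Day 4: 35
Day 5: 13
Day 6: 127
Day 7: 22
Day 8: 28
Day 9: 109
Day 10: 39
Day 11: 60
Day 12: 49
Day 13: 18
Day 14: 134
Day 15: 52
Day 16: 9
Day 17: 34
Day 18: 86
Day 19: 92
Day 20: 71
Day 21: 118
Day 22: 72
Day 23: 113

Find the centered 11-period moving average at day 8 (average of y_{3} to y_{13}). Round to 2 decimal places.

47.27

Sum of periods 3–13: 20 + 35 + 13 + 127 + 22 + 28 + 109 + 39 + 60 + 49 + 18 = 520
Divide by 11: 520 / 11 = 47.27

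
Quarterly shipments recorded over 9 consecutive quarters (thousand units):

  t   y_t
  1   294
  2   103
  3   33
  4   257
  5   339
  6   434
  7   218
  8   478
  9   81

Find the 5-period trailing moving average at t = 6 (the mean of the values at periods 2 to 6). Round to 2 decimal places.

233.20

Sum of periods 2–6: 103 + 33 + 257 + 339 + 434 = 1166
Divide by 5: 1166 / 5 = 233.20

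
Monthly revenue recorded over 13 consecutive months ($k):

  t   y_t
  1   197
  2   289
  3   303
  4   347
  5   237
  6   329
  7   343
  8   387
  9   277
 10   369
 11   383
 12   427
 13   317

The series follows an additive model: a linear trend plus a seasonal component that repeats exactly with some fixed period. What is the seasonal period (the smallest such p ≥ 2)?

4

First differences y_{t+1} − y_t: 92, 14, 44, -110, 92, 14, 44, -110, 92, 14, …
The difference pattern repeats every 4 terms and not for any smaller step, so p = 4.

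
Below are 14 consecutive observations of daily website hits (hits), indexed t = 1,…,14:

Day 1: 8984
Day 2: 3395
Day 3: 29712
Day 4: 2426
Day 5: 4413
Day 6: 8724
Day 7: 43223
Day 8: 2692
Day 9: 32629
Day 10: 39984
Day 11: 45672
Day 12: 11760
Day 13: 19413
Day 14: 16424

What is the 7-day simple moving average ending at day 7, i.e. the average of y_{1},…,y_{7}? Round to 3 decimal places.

14411.000

Sum of periods 1–7: 8984 + 3395 + 29712 + 2426 + 4413 + 8724 + 43223 = 100877
Divide by 7: 100877 / 7 = 14411.000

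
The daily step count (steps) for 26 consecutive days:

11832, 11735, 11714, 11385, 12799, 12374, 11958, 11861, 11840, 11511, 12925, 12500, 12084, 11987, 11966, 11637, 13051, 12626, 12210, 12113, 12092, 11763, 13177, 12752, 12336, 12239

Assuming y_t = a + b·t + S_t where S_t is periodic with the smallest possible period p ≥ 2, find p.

6

First differences y_{t+1} − y_t: -97, -21, -329, 1414, -425, -416, -97, -21, -329, 1414, -425, -416, -97, -21, …
The difference pattern repeats every 6 terms and not for any smaller step, so p = 6.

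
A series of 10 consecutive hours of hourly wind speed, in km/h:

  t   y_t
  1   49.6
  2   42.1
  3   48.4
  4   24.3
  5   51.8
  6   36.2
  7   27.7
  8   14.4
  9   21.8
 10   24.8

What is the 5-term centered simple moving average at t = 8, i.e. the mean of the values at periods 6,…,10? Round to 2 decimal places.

24.98

Sum of periods 6–10: 36.2 + 27.7 + 14.4 + 21.8 + 24.8 = 124.9
Divide by 5: 124.9 / 5 = 24.98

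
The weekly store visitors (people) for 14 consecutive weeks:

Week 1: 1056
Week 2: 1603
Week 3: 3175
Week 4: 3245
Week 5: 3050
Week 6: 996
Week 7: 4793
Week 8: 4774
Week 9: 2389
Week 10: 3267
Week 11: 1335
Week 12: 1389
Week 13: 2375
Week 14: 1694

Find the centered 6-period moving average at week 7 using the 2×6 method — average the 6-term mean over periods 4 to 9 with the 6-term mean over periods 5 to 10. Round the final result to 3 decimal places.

Sum over 4–9: 3245 + 3050 + 996 + 4793 + 4774 + 2389 = 19247
Sum over 5–10: 3050 + 996 + 4793 + 4774 + 2389 + 3267 = 19269
CMA at t=7 = (19247 + 19269) / (2·6) = 38516 / 12 = 3209.667

3209.667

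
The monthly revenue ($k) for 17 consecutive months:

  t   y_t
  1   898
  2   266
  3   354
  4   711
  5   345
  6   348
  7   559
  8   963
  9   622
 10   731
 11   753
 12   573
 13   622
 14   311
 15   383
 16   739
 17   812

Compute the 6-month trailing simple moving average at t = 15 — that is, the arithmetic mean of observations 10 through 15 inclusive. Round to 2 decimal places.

Sum of periods 10–15: 731 + 753 + 573 + 622 + 311 + 383 = 3373
Divide by 6: 3373 / 6 = 562.17

562.17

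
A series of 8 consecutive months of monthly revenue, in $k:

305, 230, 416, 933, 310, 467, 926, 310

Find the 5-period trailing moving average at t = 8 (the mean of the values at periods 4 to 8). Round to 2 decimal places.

589.20

Sum of periods 4–8: 933 + 310 + 467 + 926 + 310 = 2946
Divide by 5: 2946 / 5 = 589.20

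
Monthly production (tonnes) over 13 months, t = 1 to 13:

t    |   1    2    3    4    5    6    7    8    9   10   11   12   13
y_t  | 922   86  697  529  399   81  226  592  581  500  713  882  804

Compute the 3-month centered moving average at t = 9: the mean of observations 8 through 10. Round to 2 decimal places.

557.67

Sum of periods 8–10: 592 + 581 + 500 = 1673
Divide by 3: 1673 / 3 = 557.67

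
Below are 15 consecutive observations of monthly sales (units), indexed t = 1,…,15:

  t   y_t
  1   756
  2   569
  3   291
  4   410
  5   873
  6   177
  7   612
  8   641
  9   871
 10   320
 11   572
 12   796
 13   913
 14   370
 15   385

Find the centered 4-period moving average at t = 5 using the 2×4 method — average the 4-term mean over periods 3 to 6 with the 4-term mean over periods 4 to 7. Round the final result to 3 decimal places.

Sum over 3–6: 291 + 410 + 873 + 177 = 1751
Sum over 4–7: 410 + 873 + 177 + 612 = 2072
CMA at t=5 = (1751 + 2072) / (2·4) = 3823 / 8 = 477.875

477.875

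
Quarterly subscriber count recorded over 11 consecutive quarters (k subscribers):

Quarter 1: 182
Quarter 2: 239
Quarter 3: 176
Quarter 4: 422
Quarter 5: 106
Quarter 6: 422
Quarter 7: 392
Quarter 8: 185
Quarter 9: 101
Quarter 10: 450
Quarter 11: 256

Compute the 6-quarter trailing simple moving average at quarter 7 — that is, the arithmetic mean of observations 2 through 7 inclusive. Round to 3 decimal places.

292.833

Sum of periods 2–7: 239 + 176 + 422 + 106 + 422 + 392 = 1757
Divide by 6: 1757 / 6 = 292.833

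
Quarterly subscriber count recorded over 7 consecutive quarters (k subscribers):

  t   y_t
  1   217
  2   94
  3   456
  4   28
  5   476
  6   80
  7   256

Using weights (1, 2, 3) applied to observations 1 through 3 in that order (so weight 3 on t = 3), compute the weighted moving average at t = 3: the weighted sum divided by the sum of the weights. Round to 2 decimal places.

295.50

Weighted sum: 1·217 + 2·94 + 3·456 = 217 + 188 + 1368 = 1773
Weight total: 1 + 2 + 3 = 6
WMA = 1773 / 6 = 295.50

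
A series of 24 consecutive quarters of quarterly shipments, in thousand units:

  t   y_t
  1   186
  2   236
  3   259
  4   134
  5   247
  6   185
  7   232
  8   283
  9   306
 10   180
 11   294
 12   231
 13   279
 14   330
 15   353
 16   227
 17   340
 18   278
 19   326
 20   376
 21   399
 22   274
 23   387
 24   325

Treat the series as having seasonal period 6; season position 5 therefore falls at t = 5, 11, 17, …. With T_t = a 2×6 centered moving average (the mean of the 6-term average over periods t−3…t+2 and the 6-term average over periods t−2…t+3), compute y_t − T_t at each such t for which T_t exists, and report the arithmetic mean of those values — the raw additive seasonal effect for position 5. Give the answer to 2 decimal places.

27.56

Season position 5 occurs at t = 5, 11, 17 (where T_t is defined).
t=5: T_5 = 219.4167; y_5 − T_5 = 247 − 219.4167 = 27.5833
t=11: T_11 = 266.0833; y_11 − T_11 = 294 − 266.0833 = 27.9167
t=17: T_17 = 312.8333; y_17 − T_17 = 340 − 312.8333 = 27.1667
Mean deviation: (27.5833 + 27.9167 + 27.1667) / 3 = 27.56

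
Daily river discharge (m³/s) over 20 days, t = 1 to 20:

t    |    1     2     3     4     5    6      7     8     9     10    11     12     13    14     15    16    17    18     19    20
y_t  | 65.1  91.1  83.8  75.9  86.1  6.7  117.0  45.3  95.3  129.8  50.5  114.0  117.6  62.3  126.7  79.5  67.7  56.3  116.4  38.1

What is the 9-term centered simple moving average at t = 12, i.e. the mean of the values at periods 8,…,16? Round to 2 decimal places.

Sum of periods 8–16: 45.3 + 95.3 + 129.8 + 50.5 + 114.0 + 117.6 + 62.3 + 126.7 + 79.5 = 821.0
Divide by 9: 821.0 / 9 = 91.22

91.22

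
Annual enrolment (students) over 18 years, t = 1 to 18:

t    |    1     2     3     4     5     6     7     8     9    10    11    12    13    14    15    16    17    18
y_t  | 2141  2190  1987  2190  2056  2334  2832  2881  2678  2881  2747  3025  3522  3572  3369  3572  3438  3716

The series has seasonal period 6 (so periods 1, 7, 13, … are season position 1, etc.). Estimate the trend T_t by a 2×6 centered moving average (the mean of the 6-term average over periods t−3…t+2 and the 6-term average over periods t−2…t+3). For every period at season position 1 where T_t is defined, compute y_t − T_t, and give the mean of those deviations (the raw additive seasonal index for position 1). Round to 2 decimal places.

Season position 1 occurs at t = 7, 13 (where T_t is defined).
t=7: T_7 = 2552.7500; y_7 − T_7 = 2832 − 2552.7500 = 279.2500
t=13: T_13 = 3243.5833; y_13 − T_13 = 3522 − 3243.5833 = 278.4167
Mean deviation: (279.2500 + 278.4167) / 2 = 278.83

278.83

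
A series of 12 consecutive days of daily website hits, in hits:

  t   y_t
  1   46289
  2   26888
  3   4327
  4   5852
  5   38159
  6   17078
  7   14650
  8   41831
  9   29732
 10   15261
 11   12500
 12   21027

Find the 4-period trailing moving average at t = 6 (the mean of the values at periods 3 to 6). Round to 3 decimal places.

16354.000

Sum of periods 3–6: 4327 + 5852 + 38159 + 17078 = 65416
Divide by 4: 65416 / 4 = 16354.000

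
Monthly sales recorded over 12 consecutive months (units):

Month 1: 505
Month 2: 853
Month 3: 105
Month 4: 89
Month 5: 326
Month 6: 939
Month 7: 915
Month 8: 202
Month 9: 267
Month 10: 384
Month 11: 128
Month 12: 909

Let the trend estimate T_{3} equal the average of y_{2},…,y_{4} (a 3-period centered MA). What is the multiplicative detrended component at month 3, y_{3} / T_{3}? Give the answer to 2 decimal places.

0.30

Trend T_3 = (853 + 105 + 89) / 3 = 1047/3 = 349.0000
Ratio to trend: 105 / 349.0000 = 0.30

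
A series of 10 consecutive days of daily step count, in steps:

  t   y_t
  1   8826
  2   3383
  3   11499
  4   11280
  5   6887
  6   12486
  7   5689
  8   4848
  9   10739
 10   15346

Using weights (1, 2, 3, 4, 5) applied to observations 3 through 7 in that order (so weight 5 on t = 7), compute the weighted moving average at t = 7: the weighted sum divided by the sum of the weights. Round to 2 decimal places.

Weighted sum: 1·11499 + 2·11280 + 3·6887 + 4·12486 + 5·5689 = 11499 + 22560 + 20661 + 49944 + 28445 = 133109
Weight total: 1 + 2 + 3 + 4 + 5 = 15
WMA = 133109 / 15 = 8873.93

8873.93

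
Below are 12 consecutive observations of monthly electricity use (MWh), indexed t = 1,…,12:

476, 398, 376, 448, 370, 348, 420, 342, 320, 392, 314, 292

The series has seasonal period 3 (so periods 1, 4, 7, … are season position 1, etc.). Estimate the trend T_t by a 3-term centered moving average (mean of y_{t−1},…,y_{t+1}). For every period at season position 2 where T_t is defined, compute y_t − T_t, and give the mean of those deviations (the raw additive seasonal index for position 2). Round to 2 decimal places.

Season position 2 occurs at t = 2, 5, 8, 11 (where T_t is defined).
t=2: T_2 = 416.6667; y_2 − T_2 = 398 − 416.6667 = -18.6667
t=5: T_5 = 388.6667; y_5 − T_5 = 370 − 388.6667 = -18.6667
t=8: T_8 = 360.6667; y_8 − T_8 = 342 − 360.6667 = -18.6667
t=11: T_11 = 332.6667; y_11 − T_11 = 314 − 332.6667 = -18.6667
Mean deviation: (-18.6667 + -18.6667 + -18.6667 + -18.6667) / 4 = -18.67

-18.67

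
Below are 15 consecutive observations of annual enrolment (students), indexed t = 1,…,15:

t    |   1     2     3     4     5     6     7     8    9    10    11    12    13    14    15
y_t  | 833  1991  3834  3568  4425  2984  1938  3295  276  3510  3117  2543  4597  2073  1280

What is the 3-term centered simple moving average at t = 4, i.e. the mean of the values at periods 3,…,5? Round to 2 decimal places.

Sum of periods 3–5: 3834 + 3568 + 4425 = 11827
Divide by 3: 11827 / 3 = 3942.33

3942.33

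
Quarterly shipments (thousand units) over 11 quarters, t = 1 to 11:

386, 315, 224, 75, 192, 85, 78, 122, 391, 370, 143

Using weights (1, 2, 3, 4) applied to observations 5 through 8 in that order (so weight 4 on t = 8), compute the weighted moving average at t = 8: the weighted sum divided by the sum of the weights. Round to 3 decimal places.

Weighted sum: 1·192 + 2·85 + 3·78 + 4·122 = 192 + 170 + 234 + 488 = 1084
Weight total: 1 + 2 + 3 + 4 = 10
WMA = 1084 / 10 = 108.400

108.400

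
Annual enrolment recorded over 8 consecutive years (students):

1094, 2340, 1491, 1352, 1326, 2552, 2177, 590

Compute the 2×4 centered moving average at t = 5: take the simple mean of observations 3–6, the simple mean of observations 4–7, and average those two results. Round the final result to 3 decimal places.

1766.000

Sum over 3–6: 1491 + 1352 + 1326 + 2552 = 6721
Sum over 4–7: 1352 + 1326 + 2552 + 2177 = 7407
CMA at t=5 = (6721 + 7407) / (2·4) = 14128 / 8 = 1766.000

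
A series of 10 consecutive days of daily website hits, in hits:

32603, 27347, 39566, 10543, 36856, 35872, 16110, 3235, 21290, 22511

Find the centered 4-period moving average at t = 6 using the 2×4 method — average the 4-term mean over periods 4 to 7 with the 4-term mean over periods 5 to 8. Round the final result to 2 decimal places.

Sum over 4–7: 10543 + 36856 + 35872 + 16110 = 99381
Sum over 5–8: 36856 + 35872 + 16110 + 3235 = 92073
CMA at t=6 = (99381 + 92073) / (2·4) = 191454 / 8 = 23931.75

23931.75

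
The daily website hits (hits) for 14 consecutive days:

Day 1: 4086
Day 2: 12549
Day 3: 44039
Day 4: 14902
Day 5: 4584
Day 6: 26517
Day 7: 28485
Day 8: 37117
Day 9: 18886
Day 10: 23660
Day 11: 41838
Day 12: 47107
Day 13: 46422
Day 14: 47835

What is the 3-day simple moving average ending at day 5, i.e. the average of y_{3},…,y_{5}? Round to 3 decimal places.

Sum of periods 3–5: 44039 + 14902 + 4584 = 63525
Divide by 3: 63525 / 3 = 21175.000

21175.000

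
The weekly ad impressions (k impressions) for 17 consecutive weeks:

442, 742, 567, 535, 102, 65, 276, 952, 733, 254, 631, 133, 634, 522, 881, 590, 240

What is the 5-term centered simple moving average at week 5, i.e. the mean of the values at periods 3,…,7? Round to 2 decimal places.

Sum of periods 3–7: 567 + 535 + 102 + 65 + 276 = 1545
Divide by 5: 1545 / 5 = 309.00

309.00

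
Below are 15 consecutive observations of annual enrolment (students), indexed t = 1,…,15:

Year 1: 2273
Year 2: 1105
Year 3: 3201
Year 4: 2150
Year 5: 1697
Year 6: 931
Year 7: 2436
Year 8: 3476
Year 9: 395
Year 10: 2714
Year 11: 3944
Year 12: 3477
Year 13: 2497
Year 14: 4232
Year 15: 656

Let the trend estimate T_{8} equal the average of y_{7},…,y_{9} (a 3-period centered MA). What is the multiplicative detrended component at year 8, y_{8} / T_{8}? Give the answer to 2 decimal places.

1.65

Trend T_8 = (2436 + 3476 + 395) / 3 = 6307/3 = 2102.3333
Ratio to trend: 3476 / 2102.3333 = 1.65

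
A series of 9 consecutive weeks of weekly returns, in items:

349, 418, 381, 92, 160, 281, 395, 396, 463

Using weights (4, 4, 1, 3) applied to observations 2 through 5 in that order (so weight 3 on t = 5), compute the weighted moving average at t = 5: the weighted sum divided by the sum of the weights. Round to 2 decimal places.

314.00

Weighted sum: 4·418 + 4·381 + 1·92 + 3·160 = 1672 + 1524 + 92 + 480 = 3768
Weight total: 4 + 4 + 1 + 3 = 12
WMA = 3768 / 12 = 314.00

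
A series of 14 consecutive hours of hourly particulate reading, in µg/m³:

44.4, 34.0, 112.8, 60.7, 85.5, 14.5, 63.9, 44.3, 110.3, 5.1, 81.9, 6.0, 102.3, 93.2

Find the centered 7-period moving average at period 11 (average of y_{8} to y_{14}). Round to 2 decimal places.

Sum of periods 8–14: 44.3 + 110.3 + 5.1 + 81.9 + 6.0 + 102.3 + 93.2 = 443.1
Divide by 7: 443.1 / 7 = 63.30

63.30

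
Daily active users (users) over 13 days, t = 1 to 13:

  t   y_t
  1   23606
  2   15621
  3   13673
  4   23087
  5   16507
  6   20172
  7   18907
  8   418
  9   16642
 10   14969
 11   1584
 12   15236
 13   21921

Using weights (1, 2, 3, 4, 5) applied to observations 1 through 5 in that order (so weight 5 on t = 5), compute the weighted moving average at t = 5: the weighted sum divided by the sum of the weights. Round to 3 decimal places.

18050.000

Weighted sum: 1·23606 + 2·15621 + 3·13673 + 4·23087 + 5·16507 = 23606 + 31242 + 41019 + 92348 + 82535 = 270750
Weight total: 1 + 2 + 3 + 4 + 5 = 15
WMA = 270750 / 15 = 18050.000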